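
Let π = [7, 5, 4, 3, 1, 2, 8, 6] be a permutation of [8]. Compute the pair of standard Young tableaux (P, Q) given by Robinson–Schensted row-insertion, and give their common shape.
P = [1, 2, 6] / [3, 8] / [4] / [5] / [7];  Q = [1, 6, 7] / [2, 8] / [3] / [4] / [5];  common shape = (3, 2, 1, 1, 1)

Row-insert the values π_1, π_2, … into P one at a time, bumping the leftmost entry strictly greater than the inserted value down to the next row. The recording tableau Q records, in position (i, j), the step at which that cell was added to P.
  Insert 7 (step 1): P = [7];  Q = [1]
  Insert 5 (step 2): P = [5] / [7];  Q = [1] / [2]
  Insert 4 (step 3): P = [4] / [5] / [7];  Q = [1] / [2] / [3]
  Insert 3 (step 4): P = [3] / [4] / [5] / [7];  Q = [1] / [2] / [3] / [4]
  Insert 1 (step 5): P = [1] / [3] / [4] / [5] / [7];  Q = [1] / [2] / [3] / [4] / [5]
  Insert 2 (step 6): P = [1, 2] / [3] / [4] / [5] / [7];  Q = [1, 6] / [2] / [3] / [4] / [5]
  Insert 8 (step 7): P = [1, 2, 8] / [3] / [4] / [5] / [7];  Q = [1, 6, 7] / [2] / [3] / [4] / [5]
  Insert 6 (step 8): P = [1, 2, 6] / [3, 8] / [4] / [5] / [7];  Q = [1, 6, 7] / [2, 8] / [3] / [4] / [5]
Final shape: (3, 2, 1, 1, 1).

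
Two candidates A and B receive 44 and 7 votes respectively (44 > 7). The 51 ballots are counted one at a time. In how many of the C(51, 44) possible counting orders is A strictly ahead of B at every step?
Strict-lead orderings = 83993700

Total orderings of the 51 votes with 44 for A: C(51, 44) = 115775100. By the Bertrand ballot formula (Cycle Lemma / reflection principle), the number of orderings in which A is strictly ahead of B throughout is (p − q)/(p + q) · C(p + q, p) = (44 − 7)/(44 + 7) · 115775100 = 83993700.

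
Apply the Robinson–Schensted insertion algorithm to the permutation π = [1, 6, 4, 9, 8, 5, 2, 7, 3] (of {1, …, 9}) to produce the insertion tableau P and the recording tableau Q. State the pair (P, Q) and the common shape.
P = [1, 2, 3, 7] / [4, 5] / [6, 8] / [9];  Q = [1, 2, 4, 8] / [3, 5] / [6, 9] / [7];  common shape = (4, 2, 2, 1)

Row-insert the values π_1, π_2, … into P one at a time, bumping the leftmost entry strictly greater than the inserted value down to the next row. The recording tableau Q records, in position (i, j), the step at which that cell was added to P.
  Insert 1 (step 1): P = [1];  Q = [1]
  Insert 6 (step 2): P = [1, 6];  Q = [1, 2]
  Insert 4 (step 3): P = [1, 4] / [6];  Q = [1, 2] / [3]
  Insert 9 (step 4): P = [1, 4, 9] / [6];  Q = [1, 2, 4] / [3]
  Insert 8 (step 5): P = [1, 4, 8] / [6, 9];  Q = [1, 2, 4] / [3, 5]
  Insert 5 (step 6): P = [1, 4, 5] / [6, 8] / [9];  Q = [1, 2, 4] / [3, 5] / [6]
  Insert 2 (step 7): P = [1, 2, 5] / [4, 8] / [6] / [9];  Q = [1, 2, 4] / [3, 5] / [6] / [7]
  Insert 7 (step 8): P = [1, 2, 5, 7] / [4, 8] / [6] / [9];  Q = [1, 2, 4, 8] / [3, 5] / [6] / [7]
  Insert 3 (step 9): P = [1, 2, 3, 7] / [4, 5] / [6, 8] / [9];  Q = [1, 2, 4, 8] / [3, 5] / [6, 9] / [7]
Final shape: (4, 2, 2, 1).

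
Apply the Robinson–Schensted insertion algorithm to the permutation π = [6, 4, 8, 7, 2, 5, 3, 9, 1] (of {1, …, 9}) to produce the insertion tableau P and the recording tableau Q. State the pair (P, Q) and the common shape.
P = [1, 3, 9] / [2, 5] / [4, 7] / [6] / [8];  Q = [1, 3, 8] / [2, 4] / [5, 6] / [7] / [9];  common shape = (3, 2, 2, 1, 1)

Row-insert the values π_1, π_2, … into P one at a time, bumping the leftmost entry strictly greater than the inserted value down to the next row. The recording tableau Q records, in position (i, j), the step at which that cell was added to P.
  Insert 6 (step 1): P = [6];  Q = [1]
  Insert 4 (step 2): P = [4] / [6];  Q = [1] / [2]
  Insert 8 (step 3): P = [4, 8] / [6];  Q = [1, 3] / [2]
  Insert 7 (step 4): P = [4, 7] / [6, 8];  Q = [1, 3] / [2, 4]
  Insert 2 (step 5): P = [2, 7] / [4, 8] / [6];  Q = [1, 3] / [2, 4] / [5]
  Insert 5 (step 6): P = [2, 5] / [4, 7] / [6, 8];  Q = [1, 3] / [2, 4] / [5, 6]
  Insert 3 (step 7): P = [2, 3] / [4, 5] / [6, 7] / [8];  Q = [1, 3] / [2, 4] / [5, 6] / [7]
  Insert 9 (step 8): P = [2, 3, 9] / [4, 5] / [6, 7] / [8];  Q = [1, 3, 8] / [2, 4] / [5, 6] / [7]
  Insert 1 (step 9): P = [1, 3, 9] / [2, 5] / [4, 7] / [6] / [8];  Q = [1, 3, 8] / [2, 4] / [5, 6] / [7] / [9]
Final shape: (3, 2, 2, 1, 1).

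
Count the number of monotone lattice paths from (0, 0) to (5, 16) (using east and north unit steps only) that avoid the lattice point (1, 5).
Number of paths = 12159

Total paths from (0, 0) to (5, 16): C(21, 5) = 20349. Paths through (1, 5): (paths (0, 0) → (1, 5)) × (paths (1, 5) → (5, 16)) = C(6, 1) · C(15, 4) = 6 · 1365 = 8190. Avoidance count = 20349 − 8190 = 12159.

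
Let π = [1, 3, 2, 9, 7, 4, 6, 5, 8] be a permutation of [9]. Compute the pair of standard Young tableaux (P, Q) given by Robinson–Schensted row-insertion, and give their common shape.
P = [1, 2, 4, 5, 8] / [3, 6] / [7] / [9];  Q = [1, 2, 4, 7, 9] / [3, 5] / [6] / [8];  common shape = (5, 2, 1, 1)

Row-insert the values π_1, π_2, … into P one at a time, bumping the leftmost entry strictly greater than the inserted value down to the next row. The recording tableau Q records, in position (i, j), the step at which that cell was added to P.
  Insert 1 (step 1): P = [1];  Q = [1]
  Insert 3 (step 2): P = [1, 3];  Q = [1, 2]
  Insert 2 (step 3): P = [1, 2] / [3];  Q = [1, 2] / [3]
  Insert 9 (step 4): P = [1, 2, 9] / [3];  Q = [1, 2, 4] / [3]
  Insert 7 (step 5): P = [1, 2, 7] / [3, 9];  Q = [1, 2, 4] / [3, 5]
  Insert 4 (step 6): P = [1, 2, 4] / [3, 7] / [9];  Q = [1, 2, 4] / [3, 5] / [6]
  Insert 6 (step 7): P = [1, 2, 4, 6] / [3, 7] / [9];  Q = [1, 2, 4, 7] / [3, 5] / [6]
  Insert 5 (step 8): P = [1, 2, 4, 5] / [3, 6] / [7] / [9];  Q = [1, 2, 4, 7] / [3, 5] / [6] / [8]
  Insert 8 (step 9): P = [1, 2, 4, 5, 8] / [3, 6] / [7] / [9];  Q = [1, 2, 4, 7, 9] / [3, 5] / [6] / [8]
Final shape: (5, 2, 1, 1).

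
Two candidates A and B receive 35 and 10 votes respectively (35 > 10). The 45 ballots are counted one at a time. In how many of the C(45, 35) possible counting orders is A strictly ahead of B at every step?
Strict-lead orderings = 1772326270

Total orderings of the 45 votes with 35 for A: C(45, 35) = 3190187286. By the Bertrand ballot formula (Cycle Lemma / reflection principle), the number of orderings in which A is strictly ahead of B throughout is (p − q)/(p + q) · C(p + q, p) = (35 − 10)/(35 + 10) · 3190187286 = 1772326270.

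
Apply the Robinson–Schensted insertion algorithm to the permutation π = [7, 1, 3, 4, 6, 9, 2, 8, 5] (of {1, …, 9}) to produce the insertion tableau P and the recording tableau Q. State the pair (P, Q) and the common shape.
P = [1, 2, 4, 5, 8] / [3, 6] / [7, 9];  Q = [1, 3, 4, 5, 6] / [2, 8] / [7, 9];  common shape = (5, 2, 2)

Row-insert the values π_1, π_2, … into P one at a time, bumping the leftmost entry strictly greater than the inserted value down to the next row. The recording tableau Q records, in position (i, j), the step at which that cell was added to P.
  Insert 7 (step 1): P = [7];  Q = [1]
  Insert 1 (step 2): P = [1] / [7];  Q = [1] / [2]
  Insert 3 (step 3): P = [1, 3] / [7];  Q = [1, 3] / [2]
  Insert 4 (step 4): P = [1, 3, 4] / [7];  Q = [1, 3, 4] / [2]
  Insert 6 (step 5): P = [1, 3, 4, 6] / [7];  Q = [1, 3, 4, 5] / [2]
  Insert 9 (step 6): P = [1, 3, 4, 6, 9] / [7];  Q = [1, 3, 4, 5, 6] / [2]
  Insert 2 (step 7): P = [1, 2, 4, 6, 9] / [3] / [7];  Q = [1, 3, 4, 5, 6] / [2] / [7]
  Insert 8 (step 8): P = [1, 2, 4, 6, 8] / [3, 9] / [7];  Q = [1, 3, 4, 5, 6] / [2, 8] / [7]
  Insert 5 (step 9): P = [1, 2, 4, 5, 8] / [3, 6] / [7, 9];  Q = [1, 3, 4, 5, 6] / [2, 8] / [7, 9]
Final shape: (5, 2, 2).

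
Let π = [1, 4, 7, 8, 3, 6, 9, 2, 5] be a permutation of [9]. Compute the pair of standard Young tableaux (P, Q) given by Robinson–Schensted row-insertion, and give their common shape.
P = [1, 2, 5, 8, 9] / [3, 6] / [4, 7];  Q = [1, 2, 3, 4, 7] / [5, 6] / [8, 9];  common shape = (5, 2, 2)

Row-insert the values π_1, π_2, … into P one at a time, bumping the leftmost entry strictly greater than the inserted value down to the next row. The recording tableau Q records, in position (i, j), the step at which that cell was added to P.
  Insert 1 (step 1): P = [1];  Q = [1]
  Insert 4 (step 2): P = [1, 4];  Q = [1, 2]
  Insert 7 (step 3): P = [1, 4, 7];  Q = [1, 2, 3]
  Insert 8 (step 4): P = [1, 4, 7, 8];  Q = [1, 2, 3, 4]
  Insert 3 (step 5): P = [1, 3, 7, 8] / [4];  Q = [1, 2, 3, 4] / [5]
  Insert 6 (step 6): P = [1, 3, 6, 8] / [4, 7];  Q = [1, 2, 3, 4] / [5, 6]
  Insert 9 (step 7): P = [1, 3, 6, 8, 9] / [4, 7];  Q = [1, 2, 3, 4, 7] / [5, 6]
  Insert 2 (step 8): P = [1, 2, 6, 8, 9] / [3, 7] / [4];  Q = [1, 2, 3, 4, 7] / [5, 6] / [8]
  Insert 5 (step 9): P = [1, 2, 5, 8, 9] / [3, 6] / [4, 7];  Q = [1, 2, 3, 4, 7] / [5, 6] / [8, 9]
Final shape: (5, 2, 2).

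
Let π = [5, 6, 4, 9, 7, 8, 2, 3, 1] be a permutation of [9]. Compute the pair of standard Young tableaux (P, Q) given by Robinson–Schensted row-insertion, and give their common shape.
P = [1, 3, 7, 8] / [2, 6] / [4, 9] / [5];  Q = [1, 2, 4, 6] / [3, 5] / [7, 8] / [9];  common shape = (4, 2, 2, 1)

Row-insert the values π_1, π_2, … into P one at a time, bumping the leftmost entry strictly greater than the inserted value down to the next row. The recording tableau Q records, in position (i, j), the step at which that cell was added to P.
  Insert 5 (step 1): P = [5];  Q = [1]
  Insert 6 (step 2): P = [5, 6];  Q = [1, 2]
  Insert 4 (step 3): P = [4, 6] / [5];  Q = [1, 2] / [3]
  Insert 9 (step 4): P = [4, 6, 9] / [5];  Q = [1, 2, 4] / [3]
  Insert 7 (step 5): P = [4, 6, 7] / [5, 9];  Q = [1, 2, 4] / [3, 5]
  Insert 8 (step 6): P = [4, 6, 7, 8] / [5, 9];  Q = [1, 2, 4, 6] / [3, 5]
  Insert 2 (step 7): P = [2, 6, 7, 8] / [4, 9] / [5];  Q = [1, 2, 4, 6] / [3, 5] / [7]
  Insert 3 (step 8): P = [2, 3, 7, 8] / [4, 6] / [5, 9];  Q = [1, 2, 4, 6] / [3, 5] / [7, 8]
  Insert 1 (step 9): P = [1, 3, 7, 8] / [2, 6] / [4, 9] / [5];  Q = [1, 2, 4, 6] / [3, 5] / [7, 8] / [9]
Final shape: (4, 2, 2, 1).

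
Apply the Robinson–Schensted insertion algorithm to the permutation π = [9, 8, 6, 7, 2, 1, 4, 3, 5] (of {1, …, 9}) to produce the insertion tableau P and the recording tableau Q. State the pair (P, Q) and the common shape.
P = [1, 3, 5] / [2, 4] / [6, 7] / [8] / [9];  Q = [1, 4, 9] / [2, 7] / [3, 8] / [5] / [6];  common shape = (3, 2, 2, 1, 1)

Row-insert the values π_1, π_2, … into P one at a time, bumping the leftmost entry strictly greater than the inserted value down to the next row. The recording tableau Q records, in position (i, j), the step at which that cell was added to P.
  Insert 9 (step 1): P = [9];  Q = [1]
  Insert 8 (step 2): P = [8] / [9];  Q = [1] / [2]
  Insert 6 (step 3): P = [6] / [8] / [9];  Q = [1] / [2] / [3]
  Insert 7 (step 4): P = [6, 7] / [8] / [9];  Q = [1, 4] / [2] / [3]
  Insert 2 (step 5): P = [2, 7] / [6] / [8] / [9];  Q = [1, 4] / [2] / [3] / [5]
  Insert 1 (step 6): P = [1, 7] / [2] / [6] / [8] / [9];  Q = [1, 4] / [2] / [3] / [5] / [6]
  Insert 4 (step 7): P = [1, 4] / [2, 7] / [6] / [8] / [9];  Q = [1, 4] / [2, 7] / [3] / [5] / [6]
  Insert 3 (step 8): P = [1, 3] / [2, 4] / [6, 7] / [8] / [9];  Q = [1, 4] / [2, 7] / [3, 8] / [5] / [6]
  Insert 5 (step 9): P = [1, 3, 5] / [2, 4] / [6, 7] / [8] / [9];  Q = [1, 4, 9] / [2, 7] / [3, 8] / [5] / [6]
Final shape: (3, 2, 2, 1, 1).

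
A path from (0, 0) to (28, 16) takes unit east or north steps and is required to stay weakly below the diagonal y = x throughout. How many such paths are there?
Number of paths = 186803188858

By the reflection principle (André's argument), the number of monotone paths to (28, 16) with n ≤ m that never go above y = x is C(44, 28) − C(44, 29) = 416714805914 − 229911617056 = 186803188858.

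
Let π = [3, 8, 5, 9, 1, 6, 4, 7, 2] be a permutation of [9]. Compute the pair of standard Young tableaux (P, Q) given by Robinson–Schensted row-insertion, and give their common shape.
P = [1, 2, 6, 7] / [3, 4] / [5, 9] / [8];  Q = [1, 2, 4, 8] / [3, 6] / [5, 7] / [9];  common shape = (4, 2, 2, 1)

Row-insert the values π_1, π_2, … into P one at a time, bumping the leftmost entry strictly greater than the inserted value down to the next row. The recording tableau Q records, in position (i, j), the step at which that cell was added to P.
  Insert 3 (step 1): P = [3];  Q = [1]
  Insert 8 (step 2): P = [3, 8];  Q = [1, 2]
  Insert 5 (step 3): P = [3, 5] / [8];  Q = [1, 2] / [3]
  Insert 9 (step 4): P = [3, 5, 9] / [8];  Q = [1, 2, 4] / [3]
  Insert 1 (step 5): P = [1, 5, 9] / [3] / [8];  Q = [1, 2, 4] / [3] / [5]
  Insert 6 (step 6): P = [1, 5, 6] / [3, 9] / [8];  Q = [1, 2, 4] / [3, 6] / [5]
  Insert 4 (step 7): P = [1, 4, 6] / [3, 5] / [8, 9];  Q = [1, 2, 4] / [3, 6] / [5, 7]
  Insert 7 (step 8): P = [1, 4, 6, 7] / [3, 5] / [8, 9];  Q = [1, 2, 4, 8] / [3, 6] / [5, 7]
  Insert 2 (step 9): P = [1, 2, 6, 7] / [3, 4] / [5, 9] / [8];  Q = [1, 2, 4, 8] / [3, 6] / [5, 7] / [9]
Final shape: (4, 2, 2, 1).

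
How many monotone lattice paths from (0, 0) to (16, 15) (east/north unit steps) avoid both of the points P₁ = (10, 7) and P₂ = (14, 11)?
Number of paths = 195697251

Inclusion–exclusion. Total paths: C(31, 16) = 300540195. Through P₁: C(17, 10)·C(14, 6) = 58402344. Through P₂: C(25, 14)·C(6, 2) = 66861000. Since P₁ is strictly southwest of P₂, a monotone path through both must visit P₁ then P₂; paths through both = C(17, 10)·C(8, 4)·C(6, 2) = 20420400. Avoid both = 300540195 − 58402344 − 66861000 + 20420400 = 195697251.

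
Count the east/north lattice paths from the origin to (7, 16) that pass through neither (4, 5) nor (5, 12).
Number of paths = 121593

Inclusion–exclusion. Total paths: C(23, 7) = 245157. Through P₁: C(9, 4)·C(14, 3) = 45864. Through P₂: C(17, 5)·C(6, 2) = 92820. Since P₁ is strictly southwest of P₂, a monotone path through both must visit P₁ then P₂; paths through both = C(9, 4)·C(8, 1)·C(6, 2) = 15120. Avoid both = 245157 − 45864 − 92820 + 15120 = 121593.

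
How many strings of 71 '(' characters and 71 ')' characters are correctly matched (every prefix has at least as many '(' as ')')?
C_71 = 5175569924646105559418940193995065716350

These balanced parentheses are counted by the Catalan number C_n = (1/(n + 1)) · C(2n, n). For n = 71: C_71 = (1/72) · C(142, 71) = 372641034574519600278163693967644731577200/72 = 5175569924646105559418940193995065716350.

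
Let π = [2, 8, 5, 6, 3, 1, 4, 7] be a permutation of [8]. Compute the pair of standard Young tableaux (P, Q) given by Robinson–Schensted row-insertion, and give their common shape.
P = [1, 3, 4, 7] / [2, 6] / [5] / [8];  Q = [1, 2, 4, 8] / [3, 7] / [5] / [6];  common shape = (4, 2, 1, 1)

Row-insert the values π_1, π_2, … into P one at a time, bumping the leftmost entry strictly greater than the inserted value down to the next row. The recording tableau Q records, in position (i, j), the step at which that cell was added to P.
  Insert 2 (step 1): P = [2];  Q = [1]
  Insert 8 (step 2): P = [2, 8];  Q = [1, 2]
  Insert 5 (step 3): P = [2, 5] / [8];  Q = [1, 2] / [3]
  Insert 6 (step 4): P = [2, 5, 6] / [8];  Q = [1, 2, 4] / [3]
  Insert 3 (step 5): P = [2, 3, 6] / [5] / [8];  Q = [1, 2, 4] / [3] / [5]
  Insert 1 (step 6): P = [1, 3, 6] / [2] / [5] / [8];  Q = [1, 2, 4] / [3] / [5] / [6]
  Insert 4 (step 7): P = [1, 3, 4] / [2, 6] / [5] / [8];  Q = [1, 2, 4] / [3, 7] / [5] / [6]
  Insert 7 (step 8): P = [1, 3, 4, 7] / [2, 6] / [5] / [8];  Q = [1, 2, 4, 8] / [3, 7] / [5] / [6]
Final shape: (4, 2, 1, 1).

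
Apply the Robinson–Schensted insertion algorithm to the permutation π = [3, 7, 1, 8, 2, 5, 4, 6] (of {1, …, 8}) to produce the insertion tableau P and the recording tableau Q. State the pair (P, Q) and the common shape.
P = [1, 2, 4, 6] / [3, 5, 8] / [7];  Q = [1, 2, 4, 8] / [3, 5, 6] / [7];  common shape = (4, 3, 1)

Row-insert the values π_1, π_2, … into P one at a time, bumping the leftmost entry strictly greater than the inserted value down to the next row. The recording tableau Q records, in position (i, j), the step at which that cell was added to P.
  Insert 3 (step 1): P = [3];  Q = [1]
  Insert 7 (step 2): P = [3, 7];  Q = [1, 2]
  Insert 1 (step 3): P = [1, 7] / [3];  Q = [1, 2] / [3]
  Insert 8 (step 4): P = [1, 7, 8] / [3];  Q = [1, 2, 4] / [3]
  Insert 2 (step 5): P = [1, 2, 8] / [3, 7];  Q = [1, 2, 4] / [3, 5]
  Insert 5 (step 6): P = [1, 2, 5] / [3, 7, 8];  Q = [1, 2, 4] / [3, 5, 6]
  Insert 4 (step 7): P = [1, 2, 4] / [3, 5, 8] / [7];  Q = [1, 2, 4] / [3, 5, 6] / [7]
  Insert 6 (step 8): P = [1, 2, 4, 6] / [3, 5, 8] / [7];  Q = [1, 2, 4, 8] / [3, 5, 6] / [7]
Final shape: (4, 3, 1).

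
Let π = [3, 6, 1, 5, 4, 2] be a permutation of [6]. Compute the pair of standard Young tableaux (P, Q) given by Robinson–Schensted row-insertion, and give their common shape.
P = [1, 2] / [3, 4] / [5] / [6];  Q = [1, 2] / [3, 4] / [5] / [6];  common shape = (2, 2, 1, 1)

Row-insert the values π_1, π_2, … into P one at a time, bumping the leftmost entry strictly greater than the inserted value down to the next row. The recording tableau Q records, in position (i, j), the step at which that cell was added to P.
  Insert 3 (step 1): P = [3];  Q = [1]
  Insert 6 (step 2): P = [3, 6];  Q = [1, 2]
  Insert 1 (step 3): P = [1, 6] / [3];  Q = [1, 2] / [3]
  Insert 5 (step 4): P = [1, 5] / [3, 6];  Q = [1, 2] / [3, 4]
  Insert 4 (step 5): P = [1, 4] / [3, 5] / [6];  Q = [1, 2] / [3, 4] / [5]
  Insert 2 (step 6): P = [1, 2] / [3, 4] / [5] / [6];  Q = [1, 2] / [3, 4] / [5] / [6]
Final shape: (2, 2, 1, 1).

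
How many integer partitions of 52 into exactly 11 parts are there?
p(52, 11 parts) = 23501

Partitions of n into exactly k parts are in bijection with partitions of n − k into at most k parts (subtract 1 from each part). So p(52, exactly 11) = p(41, parts ≤ 11). Computing via the recurrence p(m, j) = p(m, j−1) + p(m−j, j) gives 23501.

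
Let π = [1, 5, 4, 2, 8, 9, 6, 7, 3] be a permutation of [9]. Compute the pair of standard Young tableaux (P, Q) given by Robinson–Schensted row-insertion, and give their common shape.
P = [1, 2, 3, 7] / [4, 6, 9] / [5, 8];  Q = [1, 2, 5, 6] / [3, 7, 8] / [4, 9];  common shape = (4, 3, 2)

Row-insert the values π_1, π_2, … into P one at a time, bumping the leftmost entry strictly greater than the inserted value down to the next row. The recording tableau Q records, in position (i, j), the step at which that cell was added to P.
  Insert 1 (step 1): P = [1];  Q = [1]
  Insert 5 (step 2): P = [1, 5];  Q = [1, 2]
  Insert 4 (step 3): P = [1, 4] / [5];  Q = [1, 2] / [3]
  Insert 2 (step 4): P = [1, 2] / [4] / [5];  Q = [1, 2] / [3] / [4]
  Insert 8 (step 5): P = [1, 2, 8] / [4] / [5];  Q = [1, 2, 5] / [3] / [4]
  Insert 9 (step 6): P = [1, 2, 8, 9] / [4] / [5];  Q = [1, 2, 5, 6] / [3] / [4]
  Insert 6 (step 7): P = [1, 2, 6, 9] / [4, 8] / [5];  Q = [1, 2, 5, 6] / [3, 7] / [4]
  Insert 7 (step 8): P = [1, 2, 6, 7] / [4, 8, 9] / [5];  Q = [1, 2, 5, 6] / [3, 7, 8] / [4]
  Insert 3 (step 9): P = [1, 2, 3, 7] / [4, 6, 9] / [5, 8];  Q = [1, 2, 5, 6] / [3, 7, 8] / [4, 9]
Final shape: (4, 3, 2).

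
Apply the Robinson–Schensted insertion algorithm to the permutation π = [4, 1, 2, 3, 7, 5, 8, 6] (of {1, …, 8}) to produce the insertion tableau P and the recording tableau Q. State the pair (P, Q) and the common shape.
P = [1, 2, 3, 5, 6] / [4, 7, 8];  Q = [1, 3, 4, 5, 7] / [2, 6, 8];  common shape = (5, 3)

Row-insert the values π_1, π_2, … into P one at a time, bumping the leftmost entry strictly greater than the inserted value down to the next row. The recording tableau Q records, in position (i, j), the step at which that cell was added to P.
  Insert 4 (step 1): P = [4];  Q = [1]
  Insert 1 (step 2): P = [1] / [4];  Q = [1] / [2]
  Insert 2 (step 3): P = [1, 2] / [4];  Q = [1, 3] / [2]
  Insert 3 (step 4): P = [1, 2, 3] / [4];  Q = [1, 3, 4] / [2]
  Insert 7 (step 5): P = [1, 2, 3, 7] / [4];  Q = [1, 3, 4, 5] / [2]
  Insert 5 (step 6): P = [1, 2, 3, 5] / [4, 7];  Q = [1, 3, 4, 5] / [2, 6]
  Insert 8 (step 7): P = [1, 2, 3, 5, 8] / [4, 7];  Q = [1, 3, 4, 5, 7] / [2, 6]
  Insert 6 (step 8): P = [1, 2, 3, 5, 6] / [4, 7, 8];  Q = [1, 3, 4, 5, 7] / [2, 6, 8]
Final shape: (5, 3).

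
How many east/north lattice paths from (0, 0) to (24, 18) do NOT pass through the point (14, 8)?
Number of paths = 294617694930

Total paths from (0, 0) to (24, 18): C(42, 24) = 353697121050. Paths through (14, 8): (paths (0, 0) → (14, 8)) × (paths (14, 8) → (24, 18)) = C(22, 14) · C(20, 10) = 319770 · 184756 = 59079426120. Avoidance count = 353697121050 − 59079426120 = 294617694930.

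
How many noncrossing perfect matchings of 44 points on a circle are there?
C_22 = 91482563640

These noncrossing handshakes are counted by the Catalan number C_n = (1/(n + 1)) · C(2n, n). For n = 22: C_22 = (1/23) · C(44, 22) = 2104098963720/23 = 91482563640.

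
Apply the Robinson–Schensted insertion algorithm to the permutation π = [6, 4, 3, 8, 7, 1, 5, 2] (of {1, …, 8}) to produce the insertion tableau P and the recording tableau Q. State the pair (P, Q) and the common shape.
P = [1, 2] / [3, 5] / [4, 7] / [6, 8];  Q = [1, 4] / [2, 5] / [3, 7] / [6, 8];  common shape = (2, 2, 2, 2)

Row-insert the values π_1, π_2, … into P one at a time, bumping the leftmost entry strictly greater than the inserted value down to the next row. The recording tableau Q records, in position (i, j), the step at which that cell was added to P.
  Insert 6 (step 1): P = [6];  Q = [1]
  Insert 4 (step 2): P = [4] / [6];  Q = [1] / [2]
  Insert 3 (step 3): P = [3] / [4] / [6];  Q = [1] / [2] / [3]
  Insert 8 (step 4): P = [3, 8] / [4] / [6];  Q = [1, 4] / [2] / [3]
  Insert 7 (step 5): P = [3, 7] / [4, 8] / [6];  Q = [1, 4] / [2, 5] / [3]
  Insert 1 (step 6): P = [1, 7] / [3, 8] / [4] / [6];  Q = [1, 4] / [2, 5] / [3] / [6]
  Insert 5 (step 7): P = [1, 5] / [3, 7] / [4, 8] / [6];  Q = [1, 4] / [2, 5] / [3, 7] / [6]
  Insert 2 (step 8): P = [1, 2] / [3, 5] / [4, 7] / [6, 8];  Q = [1, 4] / [2, 5] / [3, 7] / [6, 8]
Final shape: (2, 2, 2, 2).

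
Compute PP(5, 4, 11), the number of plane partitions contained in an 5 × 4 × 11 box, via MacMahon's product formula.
PP(5, 4, 11) = 381644355456

Evaluate the triple product over i = 1..5, j = 1..4, k = 1..11. The factors are (2/1) · (3/2) · (4/3) · (5/4) · (6/5) · (7/6) · (8/7) · (9/8) · … (220 factors total). The numerators and denominators telescope so the product is an integer; carrying out the multiplication exactly gives PP(5, 4, 11) = 381644355456.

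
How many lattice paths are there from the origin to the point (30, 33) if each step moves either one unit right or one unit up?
Number of paths = 860778005594247069

A monotone lattice path from (0, 0) to (30, 33) consists of 30 east steps and 33 north steps in some order, so it is determined by which 30 of the 63 steps are east. The count is C(63, 30) = 860778005594247069.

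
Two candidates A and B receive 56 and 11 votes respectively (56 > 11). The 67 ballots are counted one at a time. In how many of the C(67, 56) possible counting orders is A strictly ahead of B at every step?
Strict-lead orderings = 863102246760

Total orderings of the 67 votes with 56 for A: C(67, 56) = 1285063345176. By the Bertrand ballot formula (Cycle Lemma / reflection principle), the number of orderings in which A is strictly ahead of B throughout is (p − q)/(p + q) · C(p + q, p) = (56 − 11)/(56 + 11) · 1285063345176 = 863102246760.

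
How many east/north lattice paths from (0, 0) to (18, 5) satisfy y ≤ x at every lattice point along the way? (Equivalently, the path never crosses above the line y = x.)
Number of paths = 24794

By the reflection principle (André's argument), the number of monotone paths to (18, 5) with n ≤ m that never go above y = x is C(23, 18) − C(23, 19) = 33649 − 8855 = 24794.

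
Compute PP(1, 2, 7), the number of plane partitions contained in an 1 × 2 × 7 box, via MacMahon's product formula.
PP(1, 2, 7) = 36

Evaluate the triple product over i = 1..1, j = 1..2, k = 1..7. The factors are (2/1) · (3/2) · (4/3) · (5/4) · (6/5) · (7/6) · (8/7) · (3/2) · … (14 factors total). The numerators and denominators telescope so the product is an integer; carrying out the multiplication exactly gives PP(1, 2, 7) = 36.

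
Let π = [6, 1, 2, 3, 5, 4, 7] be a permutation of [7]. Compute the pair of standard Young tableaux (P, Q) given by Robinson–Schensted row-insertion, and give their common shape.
P = [1, 2, 3, 4, 7] / [5] / [6];  Q = [1, 3, 4, 5, 7] / [2] / [6];  common shape = (5, 1, 1)

Row-insert the values π_1, π_2, … into P one at a time, bumping the leftmost entry strictly greater than the inserted value down to the next row. The recording tableau Q records, in position (i, j), the step at which that cell was added to P.
  Insert 6 (step 1): P = [6];  Q = [1]
  Insert 1 (step 2): P = [1] / [6];  Q = [1] / [2]
  Insert 2 (step 3): P = [1, 2] / [6];  Q = [1, 3] / [2]
  Insert 3 (step 4): P = [1, 2, 3] / [6];  Q = [1, 3, 4] / [2]
  Insert 5 (step 5): P = [1, 2, 3, 5] / [6];  Q = [1, 3, 4, 5] / [2]
  Insert 4 (step 6): P = [1, 2, 3, 4] / [5] / [6];  Q = [1, 3, 4, 5] / [2] / [6]
  Insert 7 (step 7): P = [1, 2, 3, 4, 7] / [5] / [6];  Q = [1, 3, 4, 5, 7] / [2] / [6]
Final shape: (5, 1, 1).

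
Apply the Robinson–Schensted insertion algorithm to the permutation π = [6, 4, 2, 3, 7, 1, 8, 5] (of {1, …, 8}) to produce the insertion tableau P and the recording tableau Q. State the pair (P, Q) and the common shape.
P = [1, 3, 5, 8] / [2, 7] / [4] / [6];  Q = [1, 4, 5, 7] / [2, 8] / [3] / [6];  common shape = (4, 2, 1, 1)

Row-insert the values π_1, π_2, … into P one at a time, bumping the leftmost entry strictly greater than the inserted value down to the next row. The recording tableau Q records, in position (i, j), the step at which that cell was added to P.
  Insert 6 (step 1): P = [6];  Q = [1]
  Insert 4 (step 2): P = [4] / [6];  Q = [1] / [2]
  Insert 2 (step 3): P = [2] / [4] / [6];  Q = [1] / [2] / [3]
  Insert 3 (step 4): P = [2, 3] / [4] / [6];  Q = [1, 4] / [2] / [3]
  Insert 7 (step 5): P = [2, 3, 7] / [4] / [6];  Q = [1, 4, 5] / [2] / [3]
  Insert 1 (step 6): P = [1, 3, 7] / [2] / [4] / [6];  Q = [1, 4, 5] / [2] / [3] / [6]
  Insert 8 (step 7): P = [1, 3, 7, 8] / [2] / [4] / [6];  Q = [1, 4, 5, 7] / [2] / [3] / [6]
  Insert 5 (step 8): P = [1, 3, 5, 8] / [2, 7] / [4] / [6];  Q = [1, 4, 5, 7] / [2, 8] / [3] / [6]
Final shape: (4, 2, 1, 1).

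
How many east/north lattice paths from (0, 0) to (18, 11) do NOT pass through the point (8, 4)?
Number of paths = 24970530

Total paths from (0, 0) to (18, 11): C(29, 18) = 34597290. Paths through (8, 4): (paths (0, 0) → (8, 4)) × (paths (8, 4) → (18, 11)) = C(12, 8) · C(17, 10) = 495 · 19448 = 9626760. Avoidance count = 34597290 − 9626760 = 24970530.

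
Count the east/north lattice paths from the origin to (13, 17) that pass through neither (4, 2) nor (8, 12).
Number of paths = 72186630

Inclusion–exclusion. Total paths: C(30, 13) = 119759850. Through P₁: C(6, 4)·C(24, 9) = 19612560. Through P₂: C(20, 8)·C(10, 5) = 31744440. Since P₁ is strictly southwest of P₂, a monotone path through both must visit P₁ then P₂; paths through both = C(6, 4)·C(14, 4)·C(10, 5) = 3783780. Avoid both = 119759850 − 19612560 − 31744440 + 3783780 = 72186630.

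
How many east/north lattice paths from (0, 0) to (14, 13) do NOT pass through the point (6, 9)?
Number of paths = 17580825

Total paths from (0, 0) to (14, 13): C(27, 14) = 20058300. Paths through (6, 9): (paths (0, 0) → (6, 9)) × (paths (6, 9) → (14, 13)) = C(15, 6) · C(12, 8) = 5005 · 495 = 2477475. Avoidance count = 20058300 − 2477475 = 17580825.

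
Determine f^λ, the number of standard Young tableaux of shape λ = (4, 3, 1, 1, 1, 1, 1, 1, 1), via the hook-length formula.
# SYT of shape (4, 3, 1, 1, 1, 1, 1, 1, 1) = 6006

Hook-length formula: f^λ = n! / Π hook(c), product over all cells c of the Young diagram. For λ = (4, 3, 1, 1, 1, 1, 1, 1, 1), n = 14 boxes. Hook lengths by row (left-to-right, top-to-bottom): [12, 4, 3, 1]; [10, 2, 1]; [7]; [6]; [5]; [4]; [3]; [2]; [1]. Product of hooks = 14515200. So f^λ = 14! / 14515200 = 87178291200 / 14515200 = 6006.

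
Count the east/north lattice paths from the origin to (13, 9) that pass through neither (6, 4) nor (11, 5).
Number of paths = 284480

Inclusion–exclusion. Total paths: C(22, 13) = 497420. Through P₁: C(10, 6)·C(12, 7) = 166320. Through P₂: C(16, 11)·C(6, 2) = 65520. Since P₁ is strictly southwest of P₂, a monotone path through both must visit P₁ then P₂; paths through both = C(10, 6)·C(6, 5)·C(6, 2) = 18900. Avoid both = 497420 − 166320 − 65520 + 18900 = 284480.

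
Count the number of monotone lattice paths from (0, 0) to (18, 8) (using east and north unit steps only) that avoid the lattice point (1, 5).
Number of paths = 1555435

Total paths from (0, 0) to (18, 8): C(26, 18) = 1562275. Paths through (1, 5): (paths (0, 0) → (1, 5)) × (paths (1, 5) → (18, 8)) = C(6, 1) · C(20, 17) = 6 · 1140 = 6840. Avoidance count = 1562275 − 6840 = 1555435.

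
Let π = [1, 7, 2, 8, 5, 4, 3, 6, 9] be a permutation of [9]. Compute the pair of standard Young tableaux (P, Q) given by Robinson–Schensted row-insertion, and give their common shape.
P = [1, 2, 3, 6, 9] / [4, 8] / [5] / [7];  Q = [1, 2, 4, 8, 9] / [3, 5] / [6] / [7];  common shape = (5, 2, 1, 1)

Row-insert the values π_1, π_2, … into P one at a time, bumping the leftmost entry strictly greater than the inserted value down to the next row. The recording tableau Q records, in position (i, j), the step at which that cell was added to P.
  Insert 1 (step 1): P = [1];  Q = [1]
  Insert 7 (step 2): P = [1, 7];  Q = [1, 2]
  Insert 2 (step 3): P = [1, 2] / [7];  Q = [1, 2] / [3]
  Insert 8 (step 4): P = [1, 2, 8] / [7];  Q = [1, 2, 4] / [3]
  Insert 5 (step 5): P = [1, 2, 5] / [7, 8];  Q = [1, 2, 4] / [3, 5]
  Insert 4 (step 6): P = [1, 2, 4] / [5, 8] / [7];  Q = [1, 2, 4] / [3, 5] / [6]
  Insert 3 (step 7): P = [1, 2, 3] / [4, 8] / [5] / [7];  Q = [1, 2, 4] / [3, 5] / [6] / [7]
  Insert 6 (step 8): P = [1, 2, 3, 6] / [4, 8] / [5] / [7];  Q = [1, 2, 4, 8] / [3, 5] / [6] / [7]
  Insert 9 (step 9): P = [1, 2, 3, 6, 9] / [4, 8] / [5] / [7];  Q = [1, 2, 4, 8, 9] / [3, 5] / [6] / [7]
Final shape: (5, 2, 1, 1).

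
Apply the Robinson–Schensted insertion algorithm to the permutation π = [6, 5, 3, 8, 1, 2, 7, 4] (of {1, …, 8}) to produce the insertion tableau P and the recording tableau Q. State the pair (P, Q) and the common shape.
P = [1, 2, 4] / [3, 7] / [5, 8] / [6];  Q = [1, 4, 7] / [2, 6] / [3, 8] / [5];  common shape = (3, 2, 2, 1)

Row-insert the values π_1, π_2, … into P one at a time, bumping the leftmost entry strictly greater than the inserted value down to the next row. The recording tableau Q records, in position (i, j), the step at which that cell was added to P.
  Insert 6 (step 1): P = [6];  Q = [1]
  Insert 5 (step 2): P = [5] / [6];  Q = [1] / [2]
  Insert 3 (step 3): P = [3] / [5] / [6];  Q = [1] / [2] / [3]
  Insert 8 (step 4): P = [3, 8] / [5] / [6];  Q = [1, 4] / [2] / [3]
  Insert 1 (step 5): P = [1, 8] / [3] / [5] / [6];  Q = [1, 4] / [2] / [3] / [5]
  Insert 2 (step 6): P = [1, 2] / [3, 8] / [5] / [6];  Q = [1, 4] / [2, 6] / [3] / [5]
  Insert 7 (step 7): P = [1, 2, 7] / [3, 8] / [5] / [6];  Q = [1, 4, 7] / [2, 6] / [3] / [5]
  Insert 4 (step 8): P = [1, 2, 4] / [3, 7] / [5, 8] / [6];  Q = [1, 4, 7] / [2, 6] / [3, 8] / [5]
Final shape: (3, 2, 2, 1).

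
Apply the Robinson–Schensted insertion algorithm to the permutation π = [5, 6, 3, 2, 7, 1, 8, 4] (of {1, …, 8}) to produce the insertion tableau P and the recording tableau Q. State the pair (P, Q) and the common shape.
P = [1, 4, 7, 8] / [2, 6] / [3] / [5];  Q = [1, 2, 5, 7] / [3, 8] / [4] / [6];  common shape = (4, 2, 1, 1)

Row-insert the values π_1, π_2, … into P one at a time, bumping the leftmost entry strictly greater than the inserted value down to the next row. The recording tableau Q records, in position (i, j), the step at which that cell was added to P.
  Insert 5 (step 1): P = [5];  Q = [1]
  Insert 6 (step 2): P = [5, 6];  Q = [1, 2]
  Insert 3 (step 3): P = [3, 6] / [5];  Q = [1, 2] / [3]
  Insert 2 (step 4): P = [2, 6] / [3] / [5];  Q = [1, 2] / [3] / [4]
  Insert 7 (step 5): P = [2, 6, 7] / [3] / [5];  Q = [1, 2, 5] / [3] / [4]
  Insert 1 (step 6): P = [1, 6, 7] / [2] / [3] / [5];  Q = [1, 2, 5] / [3] / [4] / [6]
  Insert 8 (step 7): P = [1, 6, 7, 8] / [2] / [3] / [5];  Q = [1, 2, 5, 7] / [3] / [4] / [6]
  Insert 4 (step 8): P = [1, 4, 7, 8] / [2, 6] / [3] / [5];  Q = [1, 2, 5, 7] / [3, 8] / [4] / [6]
Final shape: (4, 2, 1, 1).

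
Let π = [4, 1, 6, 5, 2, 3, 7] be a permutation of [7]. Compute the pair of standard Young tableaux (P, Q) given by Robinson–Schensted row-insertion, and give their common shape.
P = [1, 2, 3, 7] / [4, 5] / [6];  Q = [1, 3, 6, 7] / [2, 4] / [5];  common shape = (4, 2, 1)

Row-insert the values π_1, π_2, … into P one at a time, bumping the leftmost entry strictly greater than the inserted value down to the next row. The recording tableau Q records, in position (i, j), the step at which that cell was added to P.
  Insert 4 (step 1): P = [4];  Q = [1]
  Insert 1 (step 2): P = [1] / [4];  Q = [1] / [2]
  Insert 6 (step 3): P = [1, 6] / [4];  Q = [1, 3] / [2]
  Insert 5 (step 4): P = [1, 5] / [4, 6];  Q = [1, 3] / [2, 4]
  Insert 2 (step 5): P = [1, 2] / [4, 5] / [6];  Q = [1, 3] / [2, 4] / [5]
  Insert 3 (step 6): P = [1, 2, 3] / [4, 5] / [6];  Q = [1, 3, 6] / [2, 4] / [5]
  Insert 7 (step 7): P = [1, 2, 3, 7] / [4, 5] / [6];  Q = [1, 3, 6, 7] / [2, 4] / [5]
Final shape: (4, 2, 1).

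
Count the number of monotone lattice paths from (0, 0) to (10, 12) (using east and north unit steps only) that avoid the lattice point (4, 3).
Number of paths = 471471

Total paths from (0, 0) to (10, 12): C(22, 10) = 646646. Paths through (4, 3): (paths (0, 0) → (4, 3)) × (paths (4, 3) → (10, 12)) = C(7, 4) · C(15, 6) = 35 · 5005 = 175175. Avoidance count = 646646 − 175175 = 471471.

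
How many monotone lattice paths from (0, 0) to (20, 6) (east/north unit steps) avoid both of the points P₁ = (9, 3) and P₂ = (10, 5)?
Number of paths = 124377

Inclusion–exclusion. Total paths: C(26, 20) = 230230. Through P₁: C(12, 9)·C(14, 11) = 80080. Through P₂: C(15, 10)·C(11, 10) = 33033. Since P₁ is strictly southwest of P₂, a monotone path through both must visit P₁ then P₂; paths through both = C(12, 9)·C(3, 1)·C(11, 10) = 7260. Avoid both = 230230 − 80080 − 33033 + 7260 = 124377.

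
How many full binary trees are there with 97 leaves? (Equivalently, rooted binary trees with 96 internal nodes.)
C_96 = 3721443204405954385563870541379246659709506697378694300

These full binary trees are counted by the Catalan number C_n = (1/(n + 1)) · C(2n, n). For n = 96: C_96 = (1/97) · C(192, 96) = 360979990827377575399695442513786925991822149645733347100/97 = 3721443204405954385563870541379246659709506697378694300.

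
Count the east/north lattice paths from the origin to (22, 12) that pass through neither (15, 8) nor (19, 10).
Number of paths = 259797420

Inclusion–exclusion. Total paths: C(34, 22) = 548354040. Through P₁: C(23, 15)·C(11, 7) = 161803620. Through P₂: C(29, 19)·C(5, 3) = 200300100. Since P₁ is strictly southwest of P₂, a monotone path through both must visit P₁ then P₂; paths through both = C(23, 15)·C(6, 4)·C(5, 3) = 73547100. Avoid both = 548354040 − 161803620 − 200300100 + 73547100 = 259797420.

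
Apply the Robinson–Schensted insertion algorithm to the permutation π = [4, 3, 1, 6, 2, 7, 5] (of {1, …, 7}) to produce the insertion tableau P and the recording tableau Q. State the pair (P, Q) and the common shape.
P = [1, 2, 5] / [3, 6, 7] / [4];  Q = [1, 4, 6] / [2, 5, 7] / [3];  common shape = (3, 3, 1)

Row-insert the values π_1, π_2, … into P one at a time, bumping the leftmost entry strictly greater than the inserted value down to the next row. The recording tableau Q records, in position (i, j), the step at which that cell was added to P.
  Insert 4 (step 1): P = [4];  Q = [1]
  Insert 3 (step 2): P = [3] / [4];  Q = [1] / [2]
  Insert 1 (step 3): P = [1] / [3] / [4];  Q = [1] / [2] / [3]
  Insert 6 (step 4): P = [1, 6] / [3] / [4];  Q = [1, 4] / [2] / [3]
  Insert 2 (step 5): P = [1, 2] / [3, 6] / [4];  Q = [1, 4] / [2, 5] / [3]
  Insert 7 (step 6): P = [1, 2, 7] / [3, 6] / [4];  Q = [1, 4, 6] / [2, 5] / [3]
  Insert 5 (step 7): P = [1, 2, 5] / [3, 6, 7] / [4];  Q = [1, 4, 6] / [2, 5, 7] / [3]
Final shape: (3, 3, 1).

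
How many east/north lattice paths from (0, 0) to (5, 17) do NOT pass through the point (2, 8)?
Number of paths = 16434

Total paths from (0, 0) to (5, 17): C(22, 5) = 26334. Paths through (2, 8): (paths (0, 0) → (2, 8)) × (paths (2, 8) → (5, 17)) = C(10, 2) · C(12, 3) = 45 · 220 = 9900. Avoidance count = 26334 − 9900 = 16434.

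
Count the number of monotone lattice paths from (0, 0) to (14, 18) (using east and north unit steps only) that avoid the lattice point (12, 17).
Number of paths = 315747795

Total paths from (0, 0) to (14, 18): C(32, 14) = 471435600. Paths through (12, 17): (paths (0, 0) → (12, 17)) × (paths (12, 17) → (14, 18)) = C(29, 12) · C(3, 2) = 51895935 · 3 = 155687805. Avoidance count = 471435600 − 155687805 = 315747795.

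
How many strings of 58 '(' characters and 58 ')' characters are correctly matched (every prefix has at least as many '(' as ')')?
C_58 = 104088460289122304033498318812080

These balanced parentheses are counted by the Catalan number C_n = (1/(n + 1)) · C(2n, n). For n = 58: C_58 = (1/59) · C(116, 58) = 6141219157058215937976400809912720/59 = 104088460289122304033498318812080.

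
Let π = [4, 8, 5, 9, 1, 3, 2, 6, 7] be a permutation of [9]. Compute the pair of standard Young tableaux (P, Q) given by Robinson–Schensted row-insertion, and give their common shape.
P = [1, 2, 6, 7] / [3, 5, 9] / [4] / [8];  Q = [1, 2, 4, 9] / [3, 6, 8] / [5] / [7];  common shape = (4, 3, 1, 1)

Row-insert the values π_1, π_2, … into P one at a time, bumping the leftmost entry strictly greater than the inserted value down to the next row. The recording tableau Q records, in position (i, j), the step at which that cell was added to P.
  Insert 4 (step 1): P = [4];  Q = [1]
  Insert 8 (step 2): P = [4, 8];  Q = [1, 2]
  Insert 5 (step 3): P = [4, 5] / [8];  Q = [1, 2] / [3]
  Insert 9 (step 4): P = [4, 5, 9] / [8];  Q = [1, 2, 4] / [3]
  Insert 1 (step 5): P = [1, 5, 9] / [4] / [8];  Q = [1, 2, 4] / [3] / [5]
  Insert 3 (step 6): P = [1, 3, 9] / [4, 5] / [8];  Q = [1, 2, 4] / [3, 6] / [5]
  Insert 2 (step 7): P = [1, 2, 9] / [3, 5] / [4] / [8];  Q = [1, 2, 4] / [3, 6] / [5] / [7]
  Insert 6 (step 8): P = [1, 2, 6] / [3, 5, 9] / [4] / [8];  Q = [1, 2, 4] / [3, 6, 8] / [5] / [7]
  Insert 7 (step 9): P = [1, 2, 6, 7] / [3, 5, 9] / [4] / [8];  Q = [1, 2, 4, 9] / [3, 6, 8] / [5] / [7]
Final shape: (4, 3, 1, 1).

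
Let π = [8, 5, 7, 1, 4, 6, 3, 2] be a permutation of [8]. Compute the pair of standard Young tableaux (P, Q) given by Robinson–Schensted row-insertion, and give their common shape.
P = [1, 2, 6] / [3, 7] / [4] / [5] / [8];  Q = [1, 3, 6] / [2, 5] / [4] / [7] / [8];  common shape = (3, 2, 1, 1, 1)

Row-insert the values π_1, π_2, … into P one at a time, bumping the leftmost entry strictly greater than the inserted value down to the next row. The recording tableau Q records, in position (i, j), the step at which that cell was added to P.
  Insert 8 (step 1): P = [8];  Q = [1]
  Insert 5 (step 2): P = [5] / [8];  Q = [1] / [2]
  Insert 7 (step 3): P = [5, 7] / [8];  Q = [1, 3] / [2]
  Insert 1 (step 4): P = [1, 7] / [5] / [8];  Q = [1, 3] / [2] / [4]
  Insert 4 (step 5): P = [1, 4] / [5, 7] / [8];  Q = [1, 3] / [2, 5] / [4]
  Insert 6 (step 6): P = [1, 4, 6] / [5, 7] / [8];  Q = [1, 3, 6] / [2, 5] / [4]
  Insert 3 (step 7): P = [1, 3, 6] / [4, 7] / [5] / [8];  Q = [1, 3, 6] / [2, 5] / [4] / [7]
  Insert 2 (step 8): P = [1, 2, 6] / [3, 7] / [4] / [5] / [8];  Q = [1, 3, 6] / [2, 5] / [4] / [7] / [8]
Final shape: (3, 2, 1, 1, 1).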